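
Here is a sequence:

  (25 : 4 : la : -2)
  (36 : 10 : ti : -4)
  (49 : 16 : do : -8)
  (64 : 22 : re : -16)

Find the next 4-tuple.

First entry goes 25, 36, 49, 64 → 81 (perfect squares: 5², 6², 7², …).
Second entry goes 4, 10, 16, 22 → 28 (+6 each step).
For the note, runs through the solfège scale do→ti: la, ti, do, re → mi.
Fourth entry goes -2, -4, -8, -16 → -32 (×2 each step).
So the next 4-tuple is (81 : 28 : mi : -32).

(81 : 28 : mi : -32)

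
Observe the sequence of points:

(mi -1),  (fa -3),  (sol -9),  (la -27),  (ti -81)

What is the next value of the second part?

For the second part, ×3 each step: -1, -3, -9, -27, -81 → -243.

-243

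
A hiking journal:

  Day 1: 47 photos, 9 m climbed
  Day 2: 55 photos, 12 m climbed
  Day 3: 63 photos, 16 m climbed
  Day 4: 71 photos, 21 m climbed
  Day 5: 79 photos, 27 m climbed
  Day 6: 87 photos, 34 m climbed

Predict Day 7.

95 photos, 42 m climbed

Photos: +8 each step; 47, 55, 63, 71, 79, 87 → 95.
M climbed goes 9, 12, 16, 21, 27, 34 → 42 (differences are 3, 4, 5, … (increasing by 1 each time)).
Putting it together: 95 photos, 42 m climbed.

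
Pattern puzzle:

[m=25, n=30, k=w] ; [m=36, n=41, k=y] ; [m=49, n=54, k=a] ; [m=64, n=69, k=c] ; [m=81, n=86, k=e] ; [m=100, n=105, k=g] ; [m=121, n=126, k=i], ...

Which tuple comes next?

For the m, perfect squares: 5², 6², 7², …: 25, 36, 49, 64, 81, 100, 121 → 144.
N — always 5 more than the m: 30, 41, 54, 69, 86, 105, 126 → 149.
K: letters move forward 2 places in the alphabet, wrapping Z→A; w, y, a, c, e, g, i → k.
So the next tuple is [m=144, n=149, k=k].

[m=144, n=149, k=k]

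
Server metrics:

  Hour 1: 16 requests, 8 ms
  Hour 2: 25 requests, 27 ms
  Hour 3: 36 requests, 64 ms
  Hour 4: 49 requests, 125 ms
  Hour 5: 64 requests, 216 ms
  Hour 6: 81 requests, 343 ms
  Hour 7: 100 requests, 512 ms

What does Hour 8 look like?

Requests: perfect squares: 4², 5², 6², …; 16, 25, 36, 49, 64, 81, 100 → 121.
For the ms, perfect cubes: 2³, 3³, 4³, …: 8, 27, 64, 125, 216, 343, 512 → 729.
Combining the parts gives 121 requests, 729 ms.

121 requests, 729 ms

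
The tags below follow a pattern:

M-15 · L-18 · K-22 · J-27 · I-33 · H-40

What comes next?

G-48

Letter: letters move back 1 place in the alphabet, so M, L, K, J, I, H → G.
For the second component, differences are 3, 4, 5, … (increasing by 1 each time): 15, 18, 22, 27, 33, 40 → 48.
So the next tag is G-48.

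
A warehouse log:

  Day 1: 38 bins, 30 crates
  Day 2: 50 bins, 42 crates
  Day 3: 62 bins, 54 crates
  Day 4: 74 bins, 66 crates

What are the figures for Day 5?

Bins — +12 each step: 38, 50, 62, 74 → 86.
Crates: always 8 less than the bins, so 30, 42, 54, 66 → 78.
So the next row is 86 bins, 78 crates.

86 bins, 78 crates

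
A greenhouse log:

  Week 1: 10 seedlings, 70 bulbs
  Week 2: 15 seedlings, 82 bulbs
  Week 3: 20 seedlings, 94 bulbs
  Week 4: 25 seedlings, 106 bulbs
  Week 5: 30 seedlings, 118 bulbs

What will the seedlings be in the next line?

Seedlings goes 10, 15, 20, 25, 30 → 35 (+5 each step).

35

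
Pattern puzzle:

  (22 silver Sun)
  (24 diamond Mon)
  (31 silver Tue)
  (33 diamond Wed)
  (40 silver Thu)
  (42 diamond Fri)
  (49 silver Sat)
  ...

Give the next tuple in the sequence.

(51 diamond Sun)

First part goes 22, 24, 31, 33, 40, 42, 49 → 51 (alternating steps +2, +7, +2, +7, …).
For the rank, alternates silver ↔ diamond: silver, diamond, silver, diamond, silver, diamond, silver → diamond.
Day goes Sun, Mon, Tue, Wed, Thu, Fri, Sat → Sun (runs through the weekdays Mon→Sun).
Putting it together: (51 diamond Sun).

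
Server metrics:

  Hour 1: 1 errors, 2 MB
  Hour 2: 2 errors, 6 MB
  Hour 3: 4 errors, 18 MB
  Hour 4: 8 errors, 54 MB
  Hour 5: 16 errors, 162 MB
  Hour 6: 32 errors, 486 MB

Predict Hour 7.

64 errors, 1458 MB

For the errors, ×2 each step: 1, 2, 4, 8, 16, 32 → 64.
For the MB, ×3 each step: 2, 6, 18, 54, 162, 486 → 1458.
Combining the parts gives 64 errors, 1458 MB.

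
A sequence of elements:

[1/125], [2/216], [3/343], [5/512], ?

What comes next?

First coordinate — each term is the sum of the two before it: 1, 2, 3, 5 → 8.
For the second coordinate, perfect cubes: 5³, 6³, 7³, …: 125, 216, 343, 512 → 729.
So the next element is [8/729].

[8/729]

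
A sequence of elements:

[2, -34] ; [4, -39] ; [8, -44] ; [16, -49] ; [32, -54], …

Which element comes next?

[64, -59]

For the first slot, ×2 each step: 2, 4, 8, 16, 32 → 64.
Second slot — −5 each step: -34, -39, -44, -49, -54 → -59.
So the next element is [64, -59].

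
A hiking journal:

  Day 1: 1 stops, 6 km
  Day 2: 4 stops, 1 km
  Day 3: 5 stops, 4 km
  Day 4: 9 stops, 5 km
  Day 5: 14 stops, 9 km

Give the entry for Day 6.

23 stops, 14 km

Stops: each term is the sum of the two before it, so 1, 4, 5, 9, 14 → 23.
For the km, always the previous value of the stops: 6, 1, 4, 5, 9 → 14.
Putting it together: 23 stops, 14 km.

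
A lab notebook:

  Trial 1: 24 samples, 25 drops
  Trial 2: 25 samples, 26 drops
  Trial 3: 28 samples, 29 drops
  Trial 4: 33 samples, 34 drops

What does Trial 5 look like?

40 samples, 41 drops

Samples: 24, 25, 28, 33 → 40 (differences are 1, 3, 5, … (increasing by 2 each time)).
Drops: 25, 26, 29, 34 → 41 (always 1 more than the samples).
Putting it together: 40 samples, 41 drops.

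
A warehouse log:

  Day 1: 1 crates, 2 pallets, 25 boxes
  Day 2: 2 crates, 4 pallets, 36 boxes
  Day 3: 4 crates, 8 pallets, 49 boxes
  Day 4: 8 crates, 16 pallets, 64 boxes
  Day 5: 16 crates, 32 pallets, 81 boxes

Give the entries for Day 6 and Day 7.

Crates — ×2 each step: 1, 2, 4, 8, 16 → 32 → 64.
Pallets goes 2, 4, 8, 16, 32 → 64 → 128 (×2 each step).
Boxes — perfect squares: 5², 6², 7², …: 25, 36, 49, 64, 81 → 100 → 121.
So the next two lines are 32 crates, 64 pallets, 100 boxes and 64 crates, 128 pallets, 121 boxes.

32 crates, 64 pallets, 100 boxes; 64 crates, 128 pallets, 121 boxes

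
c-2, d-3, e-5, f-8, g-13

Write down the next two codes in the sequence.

h-21 then i-34

Letter: letters move forward 1 place in the alphabet; c, d, e, f, g → h → i.
Second component goes 2, 3, 5, 8, 13 → 21 → 34 (each term is the sum of the two before it).
So the next two codes are h-21 and i-34.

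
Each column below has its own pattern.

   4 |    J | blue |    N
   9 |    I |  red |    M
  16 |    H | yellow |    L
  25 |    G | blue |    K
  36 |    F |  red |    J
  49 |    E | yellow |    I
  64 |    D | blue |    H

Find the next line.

81  C  red  G

First component — perfect squares: 2², 3², 4², …: 4, 9, 16, 25, 36, 49, 64 → 81.
First letter — letters move back 1 place in the alphabet: J, I, H, G, F, E, D → C.
Colour: repeats blue → red → yellow; blue, red, yellow, blue, red, yellow, blue → red.
Second letter: N, M, L, K, J, I, H → G (letters move back 1 place in the alphabet).
Combining the parts gives 81  C  red  G.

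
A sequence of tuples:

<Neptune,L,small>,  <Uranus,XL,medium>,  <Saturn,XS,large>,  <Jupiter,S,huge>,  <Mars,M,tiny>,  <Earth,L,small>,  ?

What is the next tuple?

<Venus,XL,medium>

Planet: Neptune, Uranus, Saturn, Jupiter, Mars, Earth → Venus (runs backward through the planets Mercury→Neptune).
First size goes L, XL, XS, S, M, L → XL (repeats L → XL → XS → S → M).
Second size: repeats small → medium → large → huge → tiny, so small, medium, large, huge, tiny, small → medium.
Combining the parts gives <Venus,XL,medium>.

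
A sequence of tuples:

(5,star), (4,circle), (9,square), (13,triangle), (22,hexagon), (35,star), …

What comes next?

First coordinate: each term is the sum of the two before it, so 5, 4, 9, 13, 22, 35 → 57.
Shape — repeats star → circle → square → triangle → hexagon: star, circle, square, triangle, hexagon, star → circle.
So the next tuple is (57,circle).

(57,circle)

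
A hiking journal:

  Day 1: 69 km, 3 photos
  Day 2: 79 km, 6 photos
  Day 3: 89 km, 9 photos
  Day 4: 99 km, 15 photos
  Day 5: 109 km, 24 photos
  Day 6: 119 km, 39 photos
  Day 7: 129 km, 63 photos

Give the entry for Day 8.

139 km, 102 photos

Km: +10 each step; 69, 79, 89, 99, 109, 119, 129 → 139.
Photos: each term is the sum of the two before it; 3, 6, 9, 15, 24, 39, 63 → 102.
Putting it together: 139 km, 102 photos.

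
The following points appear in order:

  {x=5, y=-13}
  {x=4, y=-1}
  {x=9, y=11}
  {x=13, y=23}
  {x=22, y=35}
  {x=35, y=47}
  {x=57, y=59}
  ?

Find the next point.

X: each term is the sum of the two before it, so 5, 4, 9, 13, 22, 35, 57 → 92.
Y: -13, -1, 11, 23, 35, 47, 59 → 71 (+12 each step).
Combining the parts gives {x=92, y=71}.

{x=92, y=71}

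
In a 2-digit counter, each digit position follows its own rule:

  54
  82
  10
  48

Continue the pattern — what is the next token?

76

For the first digit, +3 each step, mod 10: 5, 8, 1, 4 → 7.
Second digit goes 4, 2, 0, 8 → 6 (−2 each step, mod 10).
So the next token is 76.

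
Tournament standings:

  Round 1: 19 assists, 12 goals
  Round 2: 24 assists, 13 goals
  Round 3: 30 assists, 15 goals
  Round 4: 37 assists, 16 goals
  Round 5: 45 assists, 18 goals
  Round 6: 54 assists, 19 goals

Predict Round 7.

Assists: differences are 5, 6, 7, … (increasing by 1 each time); 19, 24, 30, 37, 45, 54 → 64.
Goals — alternating steps +1, +2, +1, +2, …: 12, 13, 15, 16, 18, 19 → 21.
Combining the parts gives 64 assists, 21 goals.

64 assists, 21 goals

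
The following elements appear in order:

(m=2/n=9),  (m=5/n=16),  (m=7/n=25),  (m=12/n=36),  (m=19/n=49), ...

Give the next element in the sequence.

(m=31/n=64)

M: each term is the sum of the two before it; 2, 5, 7, 12, 19 → 31.
N: perfect squares: 3², 4², 5², …; 9, 16, 25, 36, 49 → 64.
Putting it together: (m=31/n=64).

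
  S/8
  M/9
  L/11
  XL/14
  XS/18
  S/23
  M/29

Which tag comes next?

L/36

For the size, repeats S → M → L → XL → XS: S, M, L, XL, XS, S, M → L.
Second component: differences are 1, 2, 3, … (increasing by 1 each time); 8, 9, 11, 14, 18, 23, 29 → 36.
So the next tag is L/36.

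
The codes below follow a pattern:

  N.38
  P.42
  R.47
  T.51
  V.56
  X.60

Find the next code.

Letter: N, P, R, T, V, X → Z (letters move forward 2 places in the alphabet).
For the second component, alternating steps +4, +5, +4, +5, …: 38, 42, 47, 51, 56, 60 → 65.
So the next code is Z.65.

Z.65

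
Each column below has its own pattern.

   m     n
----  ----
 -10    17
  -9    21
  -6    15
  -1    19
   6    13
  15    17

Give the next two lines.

26  11; 39  15

Column m goes -10, -9, -6, -1, 6, 15 → 26 → 39 (differences are 1, 3, 5, … (increasing by 2 each time)).
Column n: alternating steps +4, −6, +4, −6, …; 17, 21, 15, 19, 13, 17 → 11 → 15.
Putting the parts together: 26  11 and then 39  15.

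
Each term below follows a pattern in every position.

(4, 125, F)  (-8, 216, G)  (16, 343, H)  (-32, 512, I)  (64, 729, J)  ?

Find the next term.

(-128, 1000, K)

First component — ×(-2) each step: 4, -8, 16, -32, 64 → -128.
Second component: 125, 216, 343, 512, 729 → 1000 (perfect cubes: 5³, 6³, 7³, …).
Letter — letters move forward 1 place in the alphabet: F, G, H, I, J → K.
Putting it together: (-128, 1000, K).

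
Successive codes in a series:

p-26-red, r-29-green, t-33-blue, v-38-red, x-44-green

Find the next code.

z-51-blue

Letter goes p, r, t, v, x → z (letters move forward 2 places in the alphabet).
Second component: differences are 3, 4, 5, … (increasing by 1 each time), so 26, 29, 33, 38, 44 → 51.
Colour: repeats red → green → blue, so red, green, blue, red, green → blue.
So the next code is z-51-blue.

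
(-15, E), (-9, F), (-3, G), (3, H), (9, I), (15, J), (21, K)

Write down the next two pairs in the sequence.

First component: -15, -9, -3, 3, 9, 15, 21 → 27 → 33 (+6 each step).
Letter: letters move forward 1 place in the alphabet, so E, F, G, H, I, J, K → L → M.
So the next two pairs are (27, L) and (33, M).

(27, L), (33, M)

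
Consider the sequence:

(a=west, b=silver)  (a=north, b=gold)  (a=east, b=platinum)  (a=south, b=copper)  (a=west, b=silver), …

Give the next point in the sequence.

(a=north, b=gold)

A: repeats west → north → east → south, so west, north, east, south, west → north.
B — repeats silver → gold → platinum → copper: silver, gold, platinum, copper, silver → gold.
Combining the parts gives (a=north, b=gold).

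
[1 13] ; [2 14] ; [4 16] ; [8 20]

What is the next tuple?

First component: ×2 each step; 1, 2, 4, 8 → 16.
Second component: always 12 more than the first component, so 13, 14, 16, 20 → 28.
Combining the parts gives [16 28].

[16 28]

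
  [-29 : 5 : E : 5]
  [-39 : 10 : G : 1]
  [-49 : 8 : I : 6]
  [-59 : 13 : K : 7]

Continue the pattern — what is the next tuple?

First component: −10 each step; -29, -39, -49, -59 → -69.
Second component — alternating steps +5, −2, +5, −2, …: 5, 10, 8, 13 → 11.
Letter: letters move forward 2 places in the alphabet, so E, G, I, K → M.
For the fourth component, each term is the sum of the two before it: 5, 1, 6, 7 → 13.
Combining the parts gives [-69 : 11 : M : 13].

[-69 : 11 : M : 13]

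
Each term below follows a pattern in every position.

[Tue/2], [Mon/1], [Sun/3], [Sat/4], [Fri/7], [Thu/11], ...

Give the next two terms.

[Wed/18], [Tue/29]

For the day, runs backward through the weekdays Mon→Sun: Tue, Mon, Sun, Sat, Fri, Thu → Wed → Tue.
Second value — each term is the sum of the two before it: 2, 1, 3, 4, 7, 11 → 18 → 29.
Putting the parts together: [Wed/18] and then [Tue/29].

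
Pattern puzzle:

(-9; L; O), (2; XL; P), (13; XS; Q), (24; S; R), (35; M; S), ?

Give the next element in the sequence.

First value: -9, 2, 13, 24, 35 → 46 (+11 each step).
Size — runs through clothing sizes XS→XL: L, XL, XS, S, M → L.
Letter: letters move forward 1 place in the alphabet, so O, P, Q, R, S → T.
Putting it together: (46; L; T).

(46; L; T)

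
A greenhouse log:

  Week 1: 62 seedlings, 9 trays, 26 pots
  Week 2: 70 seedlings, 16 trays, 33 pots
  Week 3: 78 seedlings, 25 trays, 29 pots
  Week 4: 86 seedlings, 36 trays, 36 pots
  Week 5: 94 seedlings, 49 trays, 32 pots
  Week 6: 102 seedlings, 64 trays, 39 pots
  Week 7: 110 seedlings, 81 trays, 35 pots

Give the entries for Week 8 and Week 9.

Seedlings: +8 each step, so 62, 70, 78, 86, 94, 102, 110 → 118 → 126.
Trays: 9, 16, 25, 36, 49, 64, 81 → 100 → 121 (perfect squares: 3², 4², 5², …).
Pots — alternating steps +7, −4, +7, −4, …: 26, 33, 29, 36, 32, 39, 35 → 42 → 38.
So the next two rows are 118 seedlings, 100 trays, 42 pots and 126 seedlings, 121 trays, 38 pots.

118 seedlings, 100 trays, 42 pots; 126 seedlings, 121 trays, 38 pots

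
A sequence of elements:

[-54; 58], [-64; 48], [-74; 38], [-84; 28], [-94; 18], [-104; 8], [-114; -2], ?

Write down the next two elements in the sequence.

[-124; -12], [-134; -22]

First entry goes -54, -64, -74, -84, -94, -104, -114 → -124 → -134 (−10 each step).
For the second entry, −10 each step: 58, 48, 38, 28, 18, 8, -2 → -12 → -22.
Putting the parts together: [-124; -12] and then [-134; -22].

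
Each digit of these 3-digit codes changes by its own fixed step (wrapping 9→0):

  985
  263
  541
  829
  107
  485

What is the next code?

763

First digit goes 9, 2, 5, 8, 1, 4 → 7 (+3 each step, mod 10).
Second digit: −2 each step, mod 10, so 8, 6, 4, 2, 0, 8 → 6.
Third digit goes 5, 3, 1, 9, 7, 5 → 3 (−2 each step, mod 10).
So the next code is 763.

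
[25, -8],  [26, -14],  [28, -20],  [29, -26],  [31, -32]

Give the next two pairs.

[32, -38], [34, -44]

First entry: alternating steps +1, +2, +1, +2, …; 25, 26, 28, 29, 31 → 32 → 34.
Second entry: -8, -14, -20, -26, -32 → -38 → -44 (−6 each step).
Putting the parts together: [32, -38] and then [34, -44].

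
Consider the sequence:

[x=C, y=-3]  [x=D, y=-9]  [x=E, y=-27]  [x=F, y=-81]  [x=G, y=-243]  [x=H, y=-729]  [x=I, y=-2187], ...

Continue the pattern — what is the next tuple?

[x=J, y=-6561]

X: letters move forward 1 place in the alphabet, so C, D, E, F, G, H, I → J.
Y: -3, -9, -27, -81, -243, -729, -2187 → -6561 (×3 each step).
So the next tuple is [x=J, y=-6561].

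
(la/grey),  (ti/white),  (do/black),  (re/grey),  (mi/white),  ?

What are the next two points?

(fa/black), (sol/grey)

Note goes la, ti, do, re, mi → fa → sol (runs through the solfège scale do→ti).
Shade: repeats grey → white → black, so grey, white, black, grey, white → black → grey.
Putting the parts together: (fa/black) and then (sol/grey).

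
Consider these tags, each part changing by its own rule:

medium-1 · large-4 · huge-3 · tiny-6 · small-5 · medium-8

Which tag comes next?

large-7

Size: repeats medium → large → huge → tiny → small, so medium, large, huge, tiny, small, medium → large.
Second component: alternating steps +3, −1, +3, −1, …; 1, 4, 3, 6, 5, 8 → 7.
Combining the parts gives large-7.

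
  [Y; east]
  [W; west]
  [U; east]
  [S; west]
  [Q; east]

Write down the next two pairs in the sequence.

Letter: letters move back 2 places in the alphabet; Y, W, U, S, Q → O → M.
Direction: alternates east ↔ west; east, west, east, west, east → west → east.
Putting the parts together: [O; west] and then [M; east].

[O; west], [M; east]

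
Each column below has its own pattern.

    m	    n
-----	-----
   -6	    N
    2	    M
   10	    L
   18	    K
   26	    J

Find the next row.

Column m: +8 each step; -6, 2, 10, 18, 26 → 34.
For the column n, letters move back 1 place in the alphabet: N, M, L, K, J → I.
Putting it together: 34  I.

34  I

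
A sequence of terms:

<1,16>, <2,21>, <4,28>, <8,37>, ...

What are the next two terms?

<16,48>, <32,61>

First value goes 1, 2, 4, 8 → 16 → 32 (×2 each step).
Second value goes 16, 21, 28, 37 → 48 → 61 (differences are 5, 7, 9, … (increasing by 2 each time)).
So the next two terms are <16,48> and <32,61>.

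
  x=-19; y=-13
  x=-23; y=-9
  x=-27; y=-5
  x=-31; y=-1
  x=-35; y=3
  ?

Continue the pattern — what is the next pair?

X goes -19, -23, -27, -31, -35 → -39 (−4 each step).
Y: +4 each step, so -13, -9, -5, -1, 3 → 7.
So the next pair is x=-39; y=7.

x=-39; y=7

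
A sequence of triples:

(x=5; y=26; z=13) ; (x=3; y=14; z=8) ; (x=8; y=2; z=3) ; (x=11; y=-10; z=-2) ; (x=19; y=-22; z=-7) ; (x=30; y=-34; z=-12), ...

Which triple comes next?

(x=49; y=-46; z=-17)

X — each term is the sum of the two before it: 5, 3, 8, 11, 19, 30 → 49.
Y — −12 each step: 26, 14, 2, -10, -22, -34 → -46.
Z: 13, 8, 3, -2, -7, -12 → -17 (−5 each step).
Putting it together: (x=49; y=-46; z=-17).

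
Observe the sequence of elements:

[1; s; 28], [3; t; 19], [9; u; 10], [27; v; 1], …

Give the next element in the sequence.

First component: 1, 3, 9, 27 → 81 (×3 each step).
Letter — letters move forward 1 place in the alphabet: s, t, u, v → w.
Third component — −9 each step: 28, 19, 10, 1 → -8.
So the next element is [81; w; -8].

[81; w; -8]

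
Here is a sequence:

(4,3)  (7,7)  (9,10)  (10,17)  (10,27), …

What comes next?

First entry: 4, 7, 9, 10, 10 → 9 (differences are 3, 2, 1, … (decreasing by 1 each time)).
Second entry: each term is the sum of the two before it; 3, 7, 10, 17, 27 → 44.
Combining the parts gives (9,44).

(9,44)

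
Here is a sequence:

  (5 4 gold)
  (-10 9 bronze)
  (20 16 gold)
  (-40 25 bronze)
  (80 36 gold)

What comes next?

(-160 49 bronze)

First component — ×(-2) each step: 5, -10, 20, -40, 80 → -160.
Second component: perfect squares: 2², 3², 4², …; 4, 9, 16, 25, 36 → 49.
Rank: alternates gold ↔ bronze, so gold, bronze, gold, bronze, gold → bronze.
Putting it together: (-160 49 bronze).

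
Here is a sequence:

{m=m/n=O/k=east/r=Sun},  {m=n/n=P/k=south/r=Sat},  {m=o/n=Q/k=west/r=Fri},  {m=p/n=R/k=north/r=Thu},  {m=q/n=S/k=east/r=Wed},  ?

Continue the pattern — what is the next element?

{m=r/n=T/k=south/r=Tue}

M: letters move forward 1 place in the alphabet; m, n, o, p, q → r.
N: O, P, Q, R, S → T (letters move forward 1 place in the alphabet).
For the k, repeats east → south → west → north: east, south, west, north, east → south.
R: runs backward through the weekdays Mon→Sun, so Sun, Sat, Fri, Thu, Wed → Tue.
Combining the parts gives {m=r/n=T/k=south/r=Tue}.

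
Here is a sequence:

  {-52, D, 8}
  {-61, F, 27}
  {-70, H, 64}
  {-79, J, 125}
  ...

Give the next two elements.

{-88, L, 216}, {-97, N, 343}

For the first value, −9 each step: -52, -61, -70, -79 → -88 → -97.
Letter goes D, F, H, J → L → N (letters move forward 2 places in the alphabet).
Third value — perfect cubes: 2³, 3³, 4³, …: 8, 27, 64, 125 → 216 → 343.
So the next two elements are {-88, L, 216} and {-97, N, 343}.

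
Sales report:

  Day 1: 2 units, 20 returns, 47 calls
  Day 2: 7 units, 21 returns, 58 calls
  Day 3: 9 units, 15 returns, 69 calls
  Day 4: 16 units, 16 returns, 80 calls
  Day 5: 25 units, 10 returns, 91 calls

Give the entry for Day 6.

41 units, 11 returns, 102 calls

Units — each term is the sum of the two before it: 2, 7, 9, 16, 25 → 41.
Returns: alternating steps +1, −6, +1, −6, …; 20, 21, 15, 16, 10 → 11.
For the calls, +11 each step: 47, 58, 69, 80, 91 → 102.
Putting it together: 41 units, 11 returns, 102 calls.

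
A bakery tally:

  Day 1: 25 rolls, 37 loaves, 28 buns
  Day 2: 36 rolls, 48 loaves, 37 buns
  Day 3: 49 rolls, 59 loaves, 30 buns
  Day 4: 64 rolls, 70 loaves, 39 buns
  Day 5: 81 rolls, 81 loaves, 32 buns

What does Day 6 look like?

Rolls — perfect squares: 5², 6², 7², …: 25, 36, 49, 64, 81 → 100.
Loaves: +11 each step; 37, 48, 59, 70, 81 → 92.
Buns: alternating steps +9, −7, +9, −7, …; 28, 37, 30, 39, 32 → 41.
Putting it together: 100 rolls, 92 loaves, 41 buns.

100 rolls, 92 loaves, 41 buns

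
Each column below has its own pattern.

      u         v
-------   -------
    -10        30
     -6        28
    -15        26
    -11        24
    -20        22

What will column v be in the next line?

Column u goes -10, -6, -15, -11, -20 → -16 (alternating steps +4, −9, +4, −9, …).
For the column v, −2 each step: 30, 28, 26, 24, 22 → 20.

20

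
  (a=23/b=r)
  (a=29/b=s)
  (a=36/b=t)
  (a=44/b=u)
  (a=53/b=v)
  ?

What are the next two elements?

A goes 23, 29, 36, 44, 53 → 63 → 74 (differences are 6, 7, 8, … (increasing by 1 each time)).
B: letters move forward 1 place in the alphabet, so r, s, t, u, v → w → x.
Putting the parts together: (a=63/b=w) and then (a=74/b=x).

(a=63/b=w), (a=74/b=x)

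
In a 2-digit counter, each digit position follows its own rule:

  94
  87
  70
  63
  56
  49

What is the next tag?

First digit: 9, 8, 7, 6, 5, 4 → 3 (−1 each step, mod 10).
Second digit: +3 each step, mod 10, so 4, 7, 0, 3, 6, 9 → 2.
So the next tag is 32.

32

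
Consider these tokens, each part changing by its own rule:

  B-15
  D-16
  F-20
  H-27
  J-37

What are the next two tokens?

L-50, N-66

Letter: B, D, F, H, J → L → N (letters move forward 2 places in the alphabet).
For the second component, differences are 1, 4, 7, … (increasing by 3 each time): 15, 16, 20, 27, 37 → 50 → 66.
So the next two tokens are L-50 and N-66.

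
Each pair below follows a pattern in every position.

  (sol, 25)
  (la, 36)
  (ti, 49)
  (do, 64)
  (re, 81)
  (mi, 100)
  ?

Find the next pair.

Note goes sol, la, ti, do, re, mi → fa (runs through the solfège scale do→ti).
Second value: 25, 36, 49, 64, 81, 100 → 121 (perfect squares: 5², 6², 7², …).
Putting it together: (fa, 121).

(fa, 121)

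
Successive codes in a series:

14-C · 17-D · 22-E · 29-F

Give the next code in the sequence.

38-G

First component: differences are 3, 5, 7, … (increasing by 2 each time); 14, 17, 22, 29 → 38.
Letter: letters move forward 1 place in the alphabet, so C, D, E, F → G.
Combining the parts gives 38-G.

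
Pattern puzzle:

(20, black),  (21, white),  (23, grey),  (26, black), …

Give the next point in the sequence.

First value — differences are 1, 2, 3, … (increasing by 1 each time): 20, 21, 23, 26 → 30.
Shade — repeats black → white → grey: black, white, grey, black → white.
So the next point is (30, white).

(30, white)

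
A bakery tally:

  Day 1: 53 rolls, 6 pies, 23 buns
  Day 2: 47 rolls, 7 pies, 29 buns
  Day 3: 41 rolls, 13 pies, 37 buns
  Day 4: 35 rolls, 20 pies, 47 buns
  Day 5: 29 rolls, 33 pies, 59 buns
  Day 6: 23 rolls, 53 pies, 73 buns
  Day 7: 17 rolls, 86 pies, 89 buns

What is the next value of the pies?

Rolls: 53, 47, 41, 35, 29, 23, 17 → 11 (−6 each step).
Pies — each term is the sum of the two before it: 6, 7, 13, 20, 33, 53, 86 → 139.
Buns: 23, 29, 37, 47, 59, 73, 89 → 107 (differences are 6, 8, 10, … (increasing by 2 each time)).

139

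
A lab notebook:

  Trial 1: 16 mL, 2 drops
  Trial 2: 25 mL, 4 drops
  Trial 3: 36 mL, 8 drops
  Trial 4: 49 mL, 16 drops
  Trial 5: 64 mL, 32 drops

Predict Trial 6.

81 mL, 64 drops

For the mL, perfect squares: 4², 5², 6², …: 16, 25, 36, 49, 64 → 81.
Drops — ×2 each step: 2, 4, 8, 16, 32 → 64.
So the next line is 81 mL, 64 drops.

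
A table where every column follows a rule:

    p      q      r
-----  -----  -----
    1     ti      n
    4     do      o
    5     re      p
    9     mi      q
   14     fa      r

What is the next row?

Column p — each term is the sum of the two before it: 1, 4, 5, 9, 14 → 23.
For the column q, runs through the solfège scale do→ti: ti, do, re, mi, fa → sol.
Column r: n, o, p, q, r → s (letters move forward 1 place in the alphabet).
Combining the parts gives 23  sol  s.

23  sol  s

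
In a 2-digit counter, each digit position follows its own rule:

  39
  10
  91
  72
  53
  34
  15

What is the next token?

First digit: −2 each step, mod 10; 3, 1, 9, 7, 5, 3, 1 → 9.
Second digit — +1 each step, mod 10: 9, 0, 1, 2, 3, 4, 5 → 6.
Putting it together: 96.

96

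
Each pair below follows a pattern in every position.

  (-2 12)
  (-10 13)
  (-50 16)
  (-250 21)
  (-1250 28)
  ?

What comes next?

(-6250 37)

First part — ×5 each step: -2, -10, -50, -250, -1250 → -6250.
Second part: 12, 13, 16, 21, 28 → 37 (differences are 1, 3, 5, … (increasing by 2 each time)).
Putting it together: (-6250 37).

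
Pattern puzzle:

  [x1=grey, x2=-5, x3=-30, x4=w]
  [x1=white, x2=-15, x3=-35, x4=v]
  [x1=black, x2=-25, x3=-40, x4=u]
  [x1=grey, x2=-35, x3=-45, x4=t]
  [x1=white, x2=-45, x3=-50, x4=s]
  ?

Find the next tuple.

X1: repeats grey → white → black, so grey, white, black, grey, white → black.
X2: -5, -15, -25, -35, -45 → -55 (−10 each step).
X3 goes -30, -35, -40, -45, -50 → -55 (−5 each step).
X4: letters move back 1 place in the alphabet; w, v, u, t, s → r.
So the next tuple is [x1=black, x2=-55, x3=-55, x4=r].

[x1=black, x2=-55, x3=-55, x4=r]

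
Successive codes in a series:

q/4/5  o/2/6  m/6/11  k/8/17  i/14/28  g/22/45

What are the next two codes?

e/36/73 then c/58/118

Letter: q, o, m, k, i, g → e → c (letters move back 2 places in the alphabet).
Second component goes 4, 2, 6, 8, 14, 22 → 36 → 58 (each term is the sum of the two before it).
For the third component, each term is the sum of the two before it: 5, 6, 11, 17, 28, 45 → 73 → 118.
Putting the parts together: e/36/73 and then c/58/118.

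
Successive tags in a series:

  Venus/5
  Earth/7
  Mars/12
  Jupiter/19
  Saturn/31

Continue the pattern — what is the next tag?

For the planet, runs through the planets Mercury→Neptune: Venus, Earth, Mars, Jupiter, Saturn → Uranus.
Second component: 5, 7, 12, 19, 31 → 50 (each term is the sum of the two before it).
So the next tag is Uranus/50.

Uranus/50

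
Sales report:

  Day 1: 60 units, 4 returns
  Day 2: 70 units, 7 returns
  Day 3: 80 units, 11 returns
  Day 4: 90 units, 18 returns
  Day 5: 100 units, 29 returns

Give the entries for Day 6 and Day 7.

Units: 60, 70, 80, 90, 100 → 110 → 120 (+10 each step).
Returns goes 4, 7, 11, 18, 29 → 47 → 76 (each term is the sum of the two before it).
So the next two lines are 110 units, 47 returns and 120 units, 76 returns.

110 units, 47 returns; 120 units, 76 returns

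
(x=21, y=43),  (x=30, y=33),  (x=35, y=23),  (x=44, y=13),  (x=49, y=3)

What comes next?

(x=58, y=-7)

For the x, alternating steps +9, +5, +9, +5, …: 21, 30, 35, 44, 49 → 58.
Y: −10 each step, so 43, 33, 23, 13, 3 → -7.
Putting it together: (x=58, y=-7).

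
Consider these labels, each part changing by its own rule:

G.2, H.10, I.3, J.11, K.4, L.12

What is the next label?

M.5

Letter: letters move forward 1 place in the alphabet, so G, H, I, J, K, L → M.
Second component: 2, 10, 3, 11, 4, 12 → 5 (alternating steps +8, −7, +8, −7, …).
Combining the parts gives M.5.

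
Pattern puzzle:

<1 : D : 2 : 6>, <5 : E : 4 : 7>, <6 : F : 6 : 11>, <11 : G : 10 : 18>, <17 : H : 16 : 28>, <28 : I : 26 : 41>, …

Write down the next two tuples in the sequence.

<45 : J : 42 : 57>, <73 : K : 68 : 76>

For the first part, each term is the sum of the two before it: 1, 5, 6, 11, 17, 28 → 45 → 73.
For the letter, letters move forward 1 place in the alphabet: D, E, F, G, H, I → J → K.
Third part — each term is the sum of the two before it: 2, 4, 6, 10, 16, 26 → 42 → 68.
Fourth part goes 6, 7, 11, 18, 28, 41 → 57 → 76 (differences are 1, 4, 7, … (increasing by 3 each time)).
Putting the parts together: <45 : J : 42 : 57> and then <73 : K : 68 : 76>.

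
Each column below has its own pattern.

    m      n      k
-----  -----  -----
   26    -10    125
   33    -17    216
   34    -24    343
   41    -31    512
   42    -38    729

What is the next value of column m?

Column m — alternating steps +7, +1, +7, +1, …: 26, 33, 34, 41, 42 → 49.
Column n: -10, -17, -24, -31, -38 → -45 (−7 each step).
Column k — perfect cubes: 5³, 6³, 7³, …: 125, 216, 343, 512, 729 → 1000.

49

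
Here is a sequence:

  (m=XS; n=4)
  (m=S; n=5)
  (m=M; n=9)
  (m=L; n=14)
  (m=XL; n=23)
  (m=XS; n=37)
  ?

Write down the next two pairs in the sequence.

M — repeats XS → S → M → L → XL: XS, S, M, L, XL, XS → S → M.
For the n, each term is the sum of the two before it: 4, 5, 9, 14, 23, 37 → 60 → 97.
So the next two pairs are (m=S; n=60) and (m=M; n=97).

(m=S; n=60), (m=M; n=97)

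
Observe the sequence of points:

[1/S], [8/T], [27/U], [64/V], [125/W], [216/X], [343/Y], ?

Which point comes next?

First component — perfect cubes: 1³, 2³, 3³, …: 1, 8, 27, 64, 125, 216, 343 → 512.
Letter: letters move forward 1 place in the alphabet; S, T, U, V, W, X, Y → Z.
Combining the parts gives [512/Z].

[512/Z]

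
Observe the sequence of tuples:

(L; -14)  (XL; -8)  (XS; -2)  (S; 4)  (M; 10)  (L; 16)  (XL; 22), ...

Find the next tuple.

(XS; 28)

Size: L, XL, XS, S, M, L, XL → XS (repeats L → XL → XS → S → M).
Second slot: -14, -8, -2, 4, 10, 16, 22 → 28 (+6 each step).
Combining the parts gives (XS; 28).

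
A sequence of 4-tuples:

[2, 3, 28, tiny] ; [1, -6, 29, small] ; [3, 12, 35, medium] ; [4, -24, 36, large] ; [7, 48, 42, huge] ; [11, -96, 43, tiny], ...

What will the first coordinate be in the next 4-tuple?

18

First coordinate: each term is the sum of the two before it; 2, 1, 3, 4, 7, 11 → 18.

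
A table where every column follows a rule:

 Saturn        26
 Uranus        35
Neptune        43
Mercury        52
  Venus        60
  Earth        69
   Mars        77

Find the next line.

Jupiter  86

Planet goes Saturn, Uranus, Neptune, Mercury, Venus, Earth, Mars → Jupiter (runs through the planets Mercury→Neptune).
Second component: alternating steps +9, +8, +9, +8, …; 26, 35, 43, 52, 60, 69, 77 → 86.
Combining the parts gives Jupiter  86.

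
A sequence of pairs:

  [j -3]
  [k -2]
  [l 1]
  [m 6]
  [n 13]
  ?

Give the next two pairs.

[o 22], [p 33]

Letter: letters move forward 1 place in the alphabet, so j, k, l, m, n → o → p.
Second entry: differences are 1, 3, 5, … (increasing by 2 each time), so -3, -2, 1, 6, 13 → 22 → 33.
So the next two pairs are [o 22] and [p 33].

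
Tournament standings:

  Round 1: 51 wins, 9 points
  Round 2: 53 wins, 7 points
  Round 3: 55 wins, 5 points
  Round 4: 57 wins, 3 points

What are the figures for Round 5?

Wins: +2 each step; 51, 53, 55, 57 → 59.
Points goes 9, 7, 5, 3 → 1 (together with the wins always sums to 60).
Combining the parts gives 59 wins, 1 points.

59 wins, 1 points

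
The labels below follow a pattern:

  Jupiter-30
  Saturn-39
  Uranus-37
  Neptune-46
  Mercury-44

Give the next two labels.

Planet: runs through the planets Mercury→Neptune; Jupiter, Saturn, Uranus, Neptune, Mercury → Venus → Earth.
Second component goes 30, 39, 37, 46, 44 → 53 → 51 (alternating steps +9, −2, +9, −2, …).
Putting the parts together: Venus-53 and then Earth-51.

Venus-53 then Earth-51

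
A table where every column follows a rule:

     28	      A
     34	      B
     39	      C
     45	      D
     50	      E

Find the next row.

First component: alternating steps +6, +5, +6, +5, …; 28, 34, 39, 45, 50 → 56.
Letter: letters move forward 1 place in the alphabet, so A, B, C, D, E → F.
Combining the parts gives 56  F.

56  F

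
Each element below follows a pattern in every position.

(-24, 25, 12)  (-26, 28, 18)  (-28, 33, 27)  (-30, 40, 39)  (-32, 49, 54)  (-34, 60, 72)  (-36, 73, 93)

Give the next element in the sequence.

(-38, 88, 117)

First slot: −2 each step; -24, -26, -28, -30, -32, -34, -36 → -38.
Second slot — differences are 3, 5, 7, … (increasing by 2 each time): 25, 28, 33, 40, 49, 60, 73 → 88.
For the third slot, differences are 6, 9, 12, … (increasing by 3 each time): 12, 18, 27, 39, 54, 72, 93 → 117.
Combining the parts gives (-38, 88, 117).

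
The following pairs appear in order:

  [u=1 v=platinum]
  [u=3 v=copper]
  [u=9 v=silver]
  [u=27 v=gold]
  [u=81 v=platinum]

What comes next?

[u=243 v=copper]

U — ×3 each step: 1, 3, 9, 27, 81 → 243.
For the v, repeats platinum → copper → silver → gold: platinum, copper, silver, gold, platinum → copper.
Combining the parts gives [u=243 v=copper].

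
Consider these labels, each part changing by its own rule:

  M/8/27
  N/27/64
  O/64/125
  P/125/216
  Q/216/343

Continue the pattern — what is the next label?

R/343/512

For the letter, letters move forward 1 place in the alphabet: M, N, O, P, Q → R.
Second component goes 8, 27, 64, 125, 216 → 343 (perfect cubes: 2³, 3³, 4³, …).
Third component: 27, 64, 125, 216, 343 → 512 (perfect cubes: 3³, 4³, 5³, …).
So the next label is R/343/512.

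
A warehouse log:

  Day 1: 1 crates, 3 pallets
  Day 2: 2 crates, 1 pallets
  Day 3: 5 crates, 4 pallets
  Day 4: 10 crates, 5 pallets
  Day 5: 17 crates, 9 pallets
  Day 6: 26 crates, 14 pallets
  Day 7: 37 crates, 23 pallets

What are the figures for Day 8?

50 crates, 37 pallets

Crates: 1, 2, 5, 10, 17, 26, 37 → 50 (differences are 1, 3, 5, … (increasing by 2 each time)).
Pallets: each term is the sum of the two before it; 3, 1, 4, 5, 9, 14, 23 → 37.
Combining the parts gives 50 crates, 37 pallets.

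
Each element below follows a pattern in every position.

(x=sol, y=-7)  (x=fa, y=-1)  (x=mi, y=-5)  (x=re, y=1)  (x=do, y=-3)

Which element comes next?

(x=ti, y=3)

X — runs backward through the solfège scale do→ti: sol, fa, mi, re, do → ti.
Y — alternating steps +6, −4, +6, −4, …: -7, -1, -5, 1, -3 → 3.
Putting it together: (x=ti, y=3).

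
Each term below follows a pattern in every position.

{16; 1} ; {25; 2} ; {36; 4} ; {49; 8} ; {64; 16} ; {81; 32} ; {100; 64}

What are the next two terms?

First coordinate: perfect squares: 4², 5², 6², …; 16, 25, 36, 49, 64, 81, 100 → 121 → 144.
Second coordinate: ×2 each step, so 1, 2, 4, 8, 16, 32, 64 → 128 → 256.
So the next two terms are {121; 128} and {144; 256}.

{121; 128}, {144; 256}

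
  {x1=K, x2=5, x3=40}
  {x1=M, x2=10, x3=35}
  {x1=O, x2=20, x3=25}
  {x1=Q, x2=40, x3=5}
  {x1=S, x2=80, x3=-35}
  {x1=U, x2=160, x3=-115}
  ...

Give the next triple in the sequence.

{x1=W, x2=320, x3=-275}

X1: letters move forward 2 places in the alphabet, so K, M, O, Q, S, U → W.
X2: ×2 each step; 5, 10, 20, 40, 80, 160 → 320.
X3 — together with the x2 always sums to 45: 40, 35, 25, 5, -35, -115 → -275.
So the next triple is {x1=W, x2=320, x3=-275}.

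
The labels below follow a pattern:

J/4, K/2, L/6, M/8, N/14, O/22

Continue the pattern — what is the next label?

P/36

Letter: letters move forward 1 place in the alphabet, so J, K, L, M, N, O → P.
For the second component, each term is the sum of the two before it: 4, 2, 6, 8, 14, 22 → 36.
Putting it together: P/36.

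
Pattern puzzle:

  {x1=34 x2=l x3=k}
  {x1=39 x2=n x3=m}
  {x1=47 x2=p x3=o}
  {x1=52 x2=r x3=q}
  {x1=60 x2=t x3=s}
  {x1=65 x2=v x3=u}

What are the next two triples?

X1: alternating steps +5, +8, +5, +8, …; 34, 39, 47, 52, 60, 65 → 73 → 78.
X2 — letters move forward 2 places in the alphabet: l, n, p, r, t, v → x → z.
X3: k, m, o, q, s, u → w → y (letters move forward 2 places in the alphabet).
Putting the parts together: {x1=73 x2=x x3=w} and then {x1=78 x2=z x3=y}.

{x1=73 x2=x x3=w}, {x1=78 x2=z x3=y}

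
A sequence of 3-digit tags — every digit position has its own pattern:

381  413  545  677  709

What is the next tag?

831

For the first digit, +1 each step, mod 10: 3, 4, 5, 6, 7 → 8.
Second digit: 8, 1, 4, 7, 0 → 3 (+3 each step, mod 10).
Third digit: +2 each step, mod 10; 1, 3, 5, 7, 9 → 1.
Combining the parts gives 831.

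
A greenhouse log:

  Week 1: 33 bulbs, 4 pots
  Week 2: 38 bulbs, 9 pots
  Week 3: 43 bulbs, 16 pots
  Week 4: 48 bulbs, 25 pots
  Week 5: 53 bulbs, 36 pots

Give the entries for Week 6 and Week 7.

Bulbs goes 33, 38, 43, 48, 53 → 58 → 63 (+5 each step).
For the pots, perfect squares: 2², 3², 4², …: 4, 9, 16, 25, 36 → 49 → 64.
So the next two records are 58 bulbs, 49 pots and 63 bulbs, 64 pots.

58 bulbs, 49 pots; 63 bulbs, 64 pots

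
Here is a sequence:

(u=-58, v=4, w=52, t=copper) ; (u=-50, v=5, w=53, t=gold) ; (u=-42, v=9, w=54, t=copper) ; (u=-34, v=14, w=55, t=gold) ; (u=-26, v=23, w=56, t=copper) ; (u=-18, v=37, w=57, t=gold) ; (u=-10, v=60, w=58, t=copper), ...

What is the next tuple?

(u=-2, v=97, w=59, t=gold)

U: -58, -50, -42, -34, -26, -18, -10 → -2 (+8 each step).
V: each term is the sum of the two before it; 4, 5, 9, 14, 23, 37, 60 → 97.
For the w, +1 each step: 52, 53, 54, 55, 56, 57, 58 → 59.
T: alternates copper ↔ gold; copper, gold, copper, gold, copper, gold, copper → gold.
So the next tuple is (u=-2, v=97, w=59, t=gold).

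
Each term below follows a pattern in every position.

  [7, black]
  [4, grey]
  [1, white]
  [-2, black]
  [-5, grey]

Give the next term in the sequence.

First component: −3 each step; 7, 4, 1, -2, -5 → -8.
Shade: repeats black → grey → white; black, grey, white, black, grey → white.
So the next term is [-8, white].

[-8, white]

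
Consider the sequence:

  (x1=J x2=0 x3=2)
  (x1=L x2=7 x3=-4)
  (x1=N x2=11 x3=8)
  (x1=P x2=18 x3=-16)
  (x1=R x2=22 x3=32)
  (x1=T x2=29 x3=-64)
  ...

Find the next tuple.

X1 goes J, L, N, P, R, T → V (letters move forward 2 places in the alphabet).
X2 goes 0, 7, 11, 18, 22, 29 → 33 (alternating steps +7, +4, +7, +4, …).
X3 — ×(-2) each step: 2, -4, 8, -16, 32, -64 → 128.
So the next tuple is (x1=V x2=33 x3=128).

(x1=V x2=33 x3=128)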